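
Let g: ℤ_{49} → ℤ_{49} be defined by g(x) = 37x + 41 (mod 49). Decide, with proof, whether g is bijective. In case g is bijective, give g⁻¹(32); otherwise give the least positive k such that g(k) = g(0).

Suppose g(u) = g(v) in ℤ_{49}. Then 37u + 41 ≡ 37v + 41 (mod 49), therefore 37(u − v) ≡ 0 (mod 49).
Since gcd(37, 49) = 1, 37 is invertible modulo 49, thus u − v ≡ 0 (mod 49), i.e. u = v.
We now compute 37⁻¹ mod 49 explicitly. Euclid's algorithm: 49 = 1·37 + 12, 37 = 3·12 + 1; back-substituting gives 1 = 4·37 − 3·49, so 37⁻¹ ≡ 4 (mod 49).
For any y ∈ ℤ_{49}, x = 4(y − 41) mod 49 satisfies g(x) = 37·4(y − 41) + 41 ≡ y (since 37·4 ≡ 1 mod 49). So every y has a preimage.
Hence g is bijective.
Since g is bijective, we compute g⁻¹(32): solve 37x + 41 ≡ 32 (mod 49), i.e. 37x ≡ 40 (mod 49).
Multiplying by 37⁻¹ = 4 gives x ≡ 4·40 = 160 = 3·49 + 13 ≡ 13 (mod 49).
Check: g(13) = 37·13 + 41 = 522 = 10·49 + 32 ≡ 32 (mod 49).

13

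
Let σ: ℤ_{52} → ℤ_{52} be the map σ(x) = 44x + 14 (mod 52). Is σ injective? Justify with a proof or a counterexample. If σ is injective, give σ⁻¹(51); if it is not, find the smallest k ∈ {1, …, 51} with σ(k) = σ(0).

We have gcd(44, 52) = 4 > 1. Taking s = 0 and t = 13: σ(0) = 14 and σ(13) = 44·13 + 14 = 586 ≡ 14 (mod 52).
So σ(0) = σ(13) while 0 ≠ 13, so σ is not injective.
Since σ is not injective, we find the least positive k with σ(k) = σ(0): this means 44k ≡ 0 (mod 52), i.e. 52 ∣ 44k. Since gcd(44, 52) = 4, dividing through by 4 this holds exactly when 13 ∣ 11k, and as gcd(11, 13) = 1, exactly when 13 ∣ k.
The smallest positive such k is 13.

13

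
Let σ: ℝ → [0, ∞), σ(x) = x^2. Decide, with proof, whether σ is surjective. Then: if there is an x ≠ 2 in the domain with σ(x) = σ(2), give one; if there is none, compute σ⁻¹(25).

-2

For any y ∈ [0, ∞), x = y^{1/2} ∈ ℝ satisfies x^2 = y, so σ is surjective.
For the follow-up, such an x exists: taking x = −2 ∈ ℝ gives σ(−2) = 4 = σ(2) with −2 ≠ 2.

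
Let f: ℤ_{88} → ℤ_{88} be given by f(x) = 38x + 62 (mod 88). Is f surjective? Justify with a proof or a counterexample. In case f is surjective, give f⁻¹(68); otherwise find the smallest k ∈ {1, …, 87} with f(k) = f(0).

Recall that surjectivity means every element of the codomain has a preimage under f.
Since gcd(38, 88) = 2, we have 38x ≡ 0 (mod 2) for all x, so f(x) ≡ 0 (mod 2).
But 1 ≢ 0 (mod 2), so 1 ∈ ℤ_{88} has no preimage. So f is not surjective.
Since f is not surjective, we find the least positive k with f(k) = f(0): this means 38k ≡ 0 (mod 88), i.e. 88 ∣ 38k. Since gcd(38, 88) = 2, dividing through by 2 this holds exactly when 44 ∣ 19k, and as gcd(19, 44) = 1, exactly when 44 ∣ k.
The smallest positive such k is 44.

44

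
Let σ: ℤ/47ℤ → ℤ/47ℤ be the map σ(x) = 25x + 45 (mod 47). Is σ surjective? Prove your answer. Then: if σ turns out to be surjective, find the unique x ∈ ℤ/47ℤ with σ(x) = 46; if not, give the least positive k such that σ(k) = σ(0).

Since gcd(25, 47) = 1, 25 is invertible modulo 47. Euclid's algorithm: 47 = 1·25 + 22, 25 = 1·22 + 3, 22 = 7·3 + 1; back-substituting gives 1 = 32·25 − 17·47, so 25⁻¹ ≡ 32 (mod 47).
For any y ∈ ℤ/47ℤ, x = 32(y − 45) mod 47 satisfies σ(x) = 25·32(y − 45) + 45 ≡ y (since 25·32 ≡ 1 mod 47). So every y has a preimage.
So σ is surjective.
Since σ is surjective, we compute σ⁻¹(46): solve 25x + 45 ≡ 46 (mod 47), i.e. 25x ≡ 1 (mod 47).
Multiplying by 25⁻¹ = 32 gives x ≡ 32·1 = 32 ≡ 32 (mod 47).
Check: σ(32) = 25·32 + 45 = 845 = 17·47 + 46 ≡ 46 (mod 47).

32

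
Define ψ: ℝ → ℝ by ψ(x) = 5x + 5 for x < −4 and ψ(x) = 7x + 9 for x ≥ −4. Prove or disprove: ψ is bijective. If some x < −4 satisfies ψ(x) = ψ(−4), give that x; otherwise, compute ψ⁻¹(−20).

Both pieces are strictly increasing (slopes 5 and 7), so each is injective on its own interval.
The left piece maps (−∞, −4) onto (−∞, −15); the right piece maps [−4, ∞) onto [−19, ∞).
These images overlap. In particular ψ(−4) = −19 (right piece), and solving 5x + 5 = −19 on the left piece gives x = −24/5 < −4.
So ψ(−24/5) = ψ(−4) with −24/5 ≠ −4, and ψ is not injective, hence not bijective. This x = −24/5 is the requested value below −4.

-24/5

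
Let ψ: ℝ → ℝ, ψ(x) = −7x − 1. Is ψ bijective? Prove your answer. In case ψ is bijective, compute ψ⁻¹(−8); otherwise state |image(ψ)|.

1

Suppose ψ(s) = ψ(t). Then −7s − 1 = −7t − 1, so −7s = −7t, thus s = t.
For any y ∈ ℝ, x = (y + 1)/(−7) satisfies ψ(x) = y.
Therefore ψ is bijective.
Since ψ is bijective, we compute ψ⁻¹(−8) = (−8 + 1)/(−7) = 1.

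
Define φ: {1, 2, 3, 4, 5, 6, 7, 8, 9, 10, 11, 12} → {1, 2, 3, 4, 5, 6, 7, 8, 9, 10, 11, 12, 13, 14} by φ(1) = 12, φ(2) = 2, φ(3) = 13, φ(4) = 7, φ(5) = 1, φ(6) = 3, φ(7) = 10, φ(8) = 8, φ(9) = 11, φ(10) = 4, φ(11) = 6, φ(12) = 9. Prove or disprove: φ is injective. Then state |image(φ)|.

The values φ(1), …, φ(12) are 12, 2, 13, 7, 1, 3, 10, 8, 11, 4, 6, 9 — all distinct.
So φ(u) = φ(v) only when u = v, and φ is injective.
The image of φ is {1, 2, 3, 4, 6, 7, 8, 9, 10, 11, 12, 13}, which has 12 elements.

12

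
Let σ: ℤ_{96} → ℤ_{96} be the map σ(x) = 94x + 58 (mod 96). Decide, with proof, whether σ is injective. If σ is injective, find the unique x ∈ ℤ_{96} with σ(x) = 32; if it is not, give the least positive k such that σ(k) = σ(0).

By definition, σ is injective when σ(u) = σ(v) forces u = v.
We have gcd(94, 96) = 2 > 1. Taking u = 0 and v = 48: σ(0) = 58 and σ(48) = 94·48 + 58 = 4570 ≡ 58 (mod 96).
So σ(0) = σ(48) while 0 ≠ 48, so σ is not injective.
Since σ is not injective, we find the least positive k with σ(k) = σ(0): this means 94k ≡ 0 (mod 96), i.e. 96 ∣ 94k. Since gcd(94, 96) = 2, dividing through by 2 this holds exactly when 48 ∣ 47k, and as gcd(47, 48) = 1, exactly when 48 ∣ k.
The smallest positive such k is 48.

48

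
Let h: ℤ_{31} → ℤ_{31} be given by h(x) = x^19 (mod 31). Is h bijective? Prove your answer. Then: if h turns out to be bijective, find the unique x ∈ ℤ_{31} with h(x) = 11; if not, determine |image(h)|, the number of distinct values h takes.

Since 31 is prime, the nonzero elements of ℤ_{31} form a cyclic group of order 30.
As gcd(19, 30) = 1, raising to the 19th power is a bijection on this group: if a^19 ≡ b^19 then (ab^{−1})^19 = 1, and the only element of order dividing gcd(19, 30) = 1 is 1, so a = b.
With h(0) = 0 this makes h injective on all of ℤ_{31}, hence bijective (finite equal-size domain and codomain). In particular h is bijective.
Since h is bijective, we find the preimage of 11. The inverse of x ↦ x^19 on (ℤ_{31})^× is x ↦ x^19, because 19·19 = 361 = 12·30 + 1 ≡ 1 (mod 30) and x^{30} = 1 for x ≠ 0 (Fermat). So h⁻¹(11) = 11^19 mod 31.
Repeated squaring mod 31: 11^1 ≡ 11, 11^2 ≡ 11² = 121 ≡ 28, 11^4 ≡ 28² = 784 ≡ 9, 11^8 ≡ 9² = 81 ≡ 19, 11^16 ≡ 19² = 361 ≡ 20. Since 19 = 16 + 2 + 1, 11^19 ≡ 20·28·11: 20·28 = 560 ≡ 2, then 2·11 = 22. So 11^19 ≡ 22 (mod 31).
Hence h⁻¹(11) = 22.

22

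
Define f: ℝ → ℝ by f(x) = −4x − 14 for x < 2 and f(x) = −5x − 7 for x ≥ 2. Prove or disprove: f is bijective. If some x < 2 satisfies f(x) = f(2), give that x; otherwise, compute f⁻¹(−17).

3/4

Both pieces are strictly decreasing (slopes −4 and −5), so each is injective on its own interval.
The left piece maps (−∞, 2) onto (−22, ∞); the right piece maps [2, ∞) onto (−∞, −17].
These images overlap. In particular f(2) = −17 (right piece), and solving −4x − 14 = −17 on the left piece gives x = 3/4 < 2.
So f(3/4) = f(2) with 3/4 ≠ 2, and f is not injective, hence not bijective. This x = 3/4 is the requested value below 2.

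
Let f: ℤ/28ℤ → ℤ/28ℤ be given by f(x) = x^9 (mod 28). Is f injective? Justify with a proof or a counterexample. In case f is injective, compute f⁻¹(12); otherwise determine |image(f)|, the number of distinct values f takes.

9

f(2): Repeated squaring mod 28: 2^1 ≡ 2, 2^2 ≡ 2² = 4, 2^4 ≡ 4² = 16, 2^8 ≡ 16² = 256 ≡ 4. Since 9 = 8 + 1, 2^9 ≡ 4·2: 4·2 = 8. So 2^9 ≡ 8 (mod 28).
f(4): Repeated squaring mod 28: 4^1 ≡ 4, 4^2 ≡ 4² = 16, 4^4 ≡ 16² = 256 ≡ 4, 4^8 ≡ 4² = 16. Since 9 = 8 + 1, 4^9 ≡ 16·4: 16·4 = 64 ≡ 8. So 4^9 ≡ 8 (mod 28).
So f(2) = f(4) = 8 while 2 ≠ 4, hence f is not injective.
Since f is not injective, we determine |image(f)|. Computing x^9 mod 28 for each x (by repeated squaring, reducing mod 28 at every step), the values f(0), f(1), …, f(27) are: 0, 1, 8, 27, 8, 13, 20, 7, 8, 1, 20, 15, 20, 13, 0, 15, 8, 13, 8, 27, 20, 21, 8, 15, 20, 1, 20, 27.
The distinct values are {0, 1, 7, 8, 13, 15, 20, 21, 27}; there are 9 of them.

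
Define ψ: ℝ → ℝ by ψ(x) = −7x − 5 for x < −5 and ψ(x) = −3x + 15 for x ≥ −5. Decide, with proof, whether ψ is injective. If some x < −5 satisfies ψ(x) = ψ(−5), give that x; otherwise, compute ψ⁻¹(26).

-11/3

Both pieces are strictly decreasing (slopes −7 and −3), so each is injective on its own interval.
The left piece maps (−∞, −5) onto (30, ∞); the right piece maps [−5, ∞) onto (−∞, 30].
These images are disjoint, so no value is attained by both pieces. Thus ψ is injective.
Because the two images are disjoint, no x < −5 has ψ(x) = ψ(−5), so we compute ψ⁻¹(26): 26 lies in (−∞, 30], so solve −3x + 15 = 26: x = (26 − 15)/(−3) = −11/3.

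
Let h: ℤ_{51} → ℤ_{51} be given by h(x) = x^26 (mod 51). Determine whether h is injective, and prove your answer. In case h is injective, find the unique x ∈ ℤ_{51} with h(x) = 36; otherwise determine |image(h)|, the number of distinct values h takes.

h(7): Repeated squaring mod 51: 7^1 ≡ 7, 7^2 ≡ 7² = 49, 7^4 ≡ 49² = 2401 ≡ 4, 7^8 ≡ 4² = 16, 7^16 ≡ 16² = 256 ≡ 1. Since 26 = 16 + 8 + 2, 7^26 ≡ 1·16·49: 1·16 = 16, then 16·49 = 784 ≡ 19. So 7^26 ≡ 19 (mod 51).
h(10): Repeated squaring mod 51: 10^1 ≡ 10, 10^2 ≡ 10² = 100 ≡ 49, 10^4 ≡ 49² = 2401 ≡ 4, 10^8 ≡ 4² = 16, 10^16 ≡ 16² = 256 ≡ 1. Since 26 = 16 + 8 + 2, 10^26 ≡ 1·16·49: 1·16 = 16, then 16·49 = 784 ≡ 19. So 10^26 ≡ 19 (mod 51).
So h(7) = h(10) = 19 while 7 ≠ 10, thus h is not injective.
Since h is not injective, we determine |image(h)|. Computing x^26 mod 51 for each x (by repeated squaring, reducing mod 51 at every step), the values h(0), h(1), …, h(50) are: 0, 1, 4, 42, 16, 43, 15, 19, 13, 30, 19, 49, 9, 16, 25, 21, 1, 34, 18, 4, 25, 33, 43, 49, 36, 13, 13, 36, 49, 43, 33, 25, 4, 18, 34, 1, 21, 25, 16, 9, 49, 19, 30, 13, 19, 15, 43, 16, 42, 4, 1.
The distinct values are {0, 1, 4, 9, 13, 15, 16, 18, 19, 21, 25, 30, 33, 34, 36, 42, 43, 49}; there are 18 of them.

18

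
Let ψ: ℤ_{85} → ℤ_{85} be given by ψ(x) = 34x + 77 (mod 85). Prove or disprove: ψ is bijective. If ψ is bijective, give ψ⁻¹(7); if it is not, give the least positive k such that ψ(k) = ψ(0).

We have gcd(34, 85) = 17 > 1. Taking u = 0 and v = 5: ψ(0) = 77 and ψ(5) = 34·5 + 77 = 247 ≡ 77 (mod 85).
So ψ(0) = ψ(5) while 0 ≠ 5, thus ψ is not injective, hence not bijective.
Since ψ is not bijective, we find the least positive k with ψ(k) = ψ(0): this means 34k ≡ 0 (mod 85), i.e. 85 ∣ 34k. Since gcd(34, 85) = 17, dividing through by 17 this holds exactly when 5 ∣ 2k, and as gcd(2, 5) = 1, exactly when 5 ∣ k.
The smallest positive such k is 5.

5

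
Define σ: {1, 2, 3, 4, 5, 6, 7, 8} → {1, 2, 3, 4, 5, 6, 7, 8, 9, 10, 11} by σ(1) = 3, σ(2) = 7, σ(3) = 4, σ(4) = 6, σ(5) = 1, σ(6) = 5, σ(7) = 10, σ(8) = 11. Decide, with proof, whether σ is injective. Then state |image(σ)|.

The values σ(1), …, σ(8) are 3, 7, 4, 6, 1, 5, 10, 11 — all distinct.
So σ(x_1) = σ(x_2) only when x_1 = x_2, and σ is injective.
The image of σ is {1, 3, 4, 5, 6, 7, 10, 11}, which has 8 elements.

8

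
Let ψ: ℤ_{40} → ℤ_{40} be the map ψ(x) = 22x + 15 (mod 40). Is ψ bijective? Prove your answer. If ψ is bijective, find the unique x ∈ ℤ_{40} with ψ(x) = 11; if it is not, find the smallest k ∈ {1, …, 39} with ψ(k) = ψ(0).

20

We have gcd(22, 40) = 2 > 1. Taking u = 0 and v = 20: ψ(0) = 15 and ψ(20) = 22·20 + 15 = 455 ≡ 15 (mod 40).
So ψ(0) = ψ(20) while 0 ≠ 20, thus ψ is not injective, hence not bijective.
Since ψ is not bijective, we find the least positive k with ψ(k) = ψ(0): this means 22k ≡ 0 (mod 40), i.e. 40 ∣ 22k. Since gcd(22, 40) = 2, dividing through by 2 this holds exactly when 20 ∣ 11k, and as gcd(11, 20) = 1, exactly when 20 ∣ k.
The smallest positive such k is 20.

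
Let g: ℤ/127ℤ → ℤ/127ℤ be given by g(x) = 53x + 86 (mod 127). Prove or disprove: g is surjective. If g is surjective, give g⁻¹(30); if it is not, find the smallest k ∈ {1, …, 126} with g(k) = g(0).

90

Since gcd(53, 127) = 1, 53 is invertible modulo 127. Euclid's algorithm: 127 = 2·53 + 21, 53 = 2·21 + 11, 21 = 1·11 + 10, 11 = 1·10 + 1; back-substituting gives 1 = 12·53 − 5·127, so 53⁻¹ ≡ 12 (mod 127).
Then y ↦ 12(y − 86) is a two-sided inverse to g, so every y ∈ ℤ/127ℤ has a preimage.
Hence g is surjective.
Since g is surjective, we find g⁻¹(30): we need 53x ≡ 30 − 86 ≡ 71 (mod 127). Using 53⁻¹ = 12: x ≡ 12·71 = 852 = 6·127 + 90, so x = 90.
Check: g(90) = 53·90 + 86 = 4856 = 38·127 + 30 ≡ 30 (mod 127).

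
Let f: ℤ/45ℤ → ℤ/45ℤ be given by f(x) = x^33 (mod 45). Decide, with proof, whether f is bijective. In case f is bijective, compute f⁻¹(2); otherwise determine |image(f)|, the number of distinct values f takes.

f(0) = 0^33 = 0.
f(15): Repeated squaring mod 45: 15^1 ≡ 15, 15^2 ≡ 15² = 225 ≡ 0, 15^4 ≡ 0² = 0, 15^8 ≡ 0² = 0, 15^16 ≡ 0² = 0, 15^32 ≡ 0² = 0. Since 33 = 32 + 1, 15^33 ≡ 0·15: 0·15 = 0. So 15^33 ≡ 0 (mod 45).
So f(0) = f(15) = 0 while 0 ≠ 15, hence f is not injective, hence not bijective.
Since f is not bijective, we determine |image(f)|. Computing x^33 mod 45 for each x (by repeated squaring, reducing mod 45 at every step), the values f(0), f(1), …, f(44) are: 0, 1, 17, 18, 19, 35, 36, 37, 8, 9, 10, 26, 27, 28, 44, 0, 1, 17, 18, 19, 35, 36, 37, 8, 9, 10, 26, 27, 28, 44, 0, 1, 17, 18, 19, 35, 36, 37, 8, 9, 10, 26, 27, 28, 44.
The distinct values are {0, 1, 8, 9, 10, 17, 18, 19, 26, 27, 28, 35, 36, 37, 44}; there are 15 of them.

15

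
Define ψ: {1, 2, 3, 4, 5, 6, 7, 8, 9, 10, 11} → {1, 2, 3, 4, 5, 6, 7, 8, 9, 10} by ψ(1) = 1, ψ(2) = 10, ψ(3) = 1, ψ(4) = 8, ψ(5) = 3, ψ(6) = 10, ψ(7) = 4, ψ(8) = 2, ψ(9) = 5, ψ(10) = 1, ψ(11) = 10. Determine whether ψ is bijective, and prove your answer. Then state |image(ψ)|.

7

ψ(1) = 1 = ψ(3) with 1 ≠ 3, so ψ is not injective, hence not bijective.
The image of ψ is {1, 2, 3, 4, 5, 8, 10}, which has 7 elements.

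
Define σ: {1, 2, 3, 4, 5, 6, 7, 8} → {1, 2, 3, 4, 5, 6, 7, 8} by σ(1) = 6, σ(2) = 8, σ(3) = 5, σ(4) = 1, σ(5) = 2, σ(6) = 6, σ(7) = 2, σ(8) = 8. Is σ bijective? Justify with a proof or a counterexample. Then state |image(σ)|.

σ(1) = 6 = σ(6) with 1 ≠ 6, so σ is not injective, hence not bijective.
The image of σ is {1, 2, 5, 6, 8}, which has 5 elements.

5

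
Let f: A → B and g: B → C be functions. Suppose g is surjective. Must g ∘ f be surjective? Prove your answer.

No. Take A = {1}, B = C = {1, 2, 3}, f(1) = 1, and g = identity (surjective).
Then (g ∘ f)(1) = 1, and 3 ∈ C has no preimage under g ∘ f, so g ∘ f is not surjective.

not surjective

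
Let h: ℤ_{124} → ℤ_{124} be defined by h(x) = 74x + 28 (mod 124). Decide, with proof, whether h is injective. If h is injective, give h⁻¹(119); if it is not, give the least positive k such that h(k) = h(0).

62

We have gcd(74, 124) = 2 > 1. Taking s = 0 and t = 62: h(0) = 28 and h(62) = 74·62 + 28 = 4616 ≡ 28 (mod 124).
So h(0) = h(62) while 0 ≠ 62, so h is not injective.
Since h is not injective, we find the least positive k with h(k) = h(0): this means 74k ≡ 0 (mod 124), i.e. 124 ∣ 74k. Since gcd(74, 124) = 2, dividing through by 2 this holds exactly when 62 ∣ 37k, and as gcd(37, 62) = 1, exactly when 62 ∣ k.
The smallest positive such k is 62.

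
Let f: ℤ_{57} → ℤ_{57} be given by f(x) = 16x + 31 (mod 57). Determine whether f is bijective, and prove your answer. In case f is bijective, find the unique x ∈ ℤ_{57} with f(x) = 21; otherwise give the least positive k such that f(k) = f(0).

35

If f(x_1) = f(x_2), then 16x_1 ≡ 16x_2 (mod 57). Because gcd(16, 57) = 1, we may cancel 16 to get x_1 ≡ x_2 (mod 57).
We now compute 16⁻¹ mod 57 explicitly. Euclid's algorithm: 57 = 3·16 + 9, 16 = 1·9 + 7, 9 = 1·7 + 2, 7 = 3·2 + 1; back-substituting gives 1 = 25·16 − 7·57, so 16⁻¹ ≡ 25 (mod 57).
For any y ∈ ℤ_{57}, x = 25(y − 31) mod 57 satisfies f(x) = 16·25(y − 31) + 31 ≡ y (since 16·25 ≡ 1 mod 57). So every y has a preimage.
Thus f is bijective.
Since f is bijective, we compute f⁻¹(21): solve 16x + 31 ≡ 21 (mod 57), i.e. 16x ≡ 47 (mod 57).
Multiplying by 16⁻¹ = 25 gives x ≡ 25·47 = 1175 = 20·57 + 35 ≡ 35 (mod 57).
Check: f(35) = 16·35 + 31 = 591 = 10·57 + 21 ≡ 21 (mod 57).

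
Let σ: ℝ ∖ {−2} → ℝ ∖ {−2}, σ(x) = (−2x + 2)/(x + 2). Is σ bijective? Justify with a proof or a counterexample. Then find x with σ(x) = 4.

-1

Suppose σ(a) = σ(b). Cross-multiplying: (−2a + 2)(b + 2) = (−2b + 2)(a + 2).
Expanding both sides and cancelling the symmetric terms leaves −6·(a − b) = 0. Since −6 ≠ 0, a = b. Thus σ is injective.
For any y ≠ −2, solving y(x + 2) = −2x + 2 for x gives a well-defined x ≠ −2. So σ is surjective.
Hence σ is bijective.
Solving σ(x) = 4: cross-multiplying gives −2x + 2 = 4(x + 2), which rearranges to −6x = 6, so x = −1.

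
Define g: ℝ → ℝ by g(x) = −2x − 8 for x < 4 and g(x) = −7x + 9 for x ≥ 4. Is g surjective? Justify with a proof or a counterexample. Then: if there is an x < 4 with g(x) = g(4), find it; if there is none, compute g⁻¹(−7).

Both pieces are strictly decreasing (slopes −2 and −7), so each is injective on its own interval.
The left piece maps (−∞, 4) onto (−16, ∞); the right piece maps [4, ∞) onto (−∞, −19].
The union (−16, ∞) ∪ (−∞, −19] omits the interval between −16 and −19; in particular −16 has no preimage. So g is not surjective.
Because the two images are disjoint, no x < 4 has g(x) = g(4), so we compute g⁻¹(−7): −7 lies in (−16, ∞), so solve −2x − 8 = −7: x = (−7 + 8)/(−2) = −1/2.

-1/2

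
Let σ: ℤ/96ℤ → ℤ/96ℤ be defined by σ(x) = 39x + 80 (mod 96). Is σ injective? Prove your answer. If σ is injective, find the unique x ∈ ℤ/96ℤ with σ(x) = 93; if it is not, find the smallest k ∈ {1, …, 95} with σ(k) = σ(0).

32

Recall: σ is injective if σ(a) = σ(b) implies a = b.
We have gcd(39, 96) = 3 > 1. Taking a = 0 and b = 32: σ(0) = 80 and σ(32) = 39·32 + 80 = 1328 ≡ 80 (mod 96).
So σ(0) = σ(32) while 0 ≠ 32, thus σ is not injective.
Since σ is not injective, we find the least positive k with σ(k) = σ(0): this means 39k ≡ 0 (mod 96), i.e. 96 ∣ 39k. Since gcd(39, 96) = 3, dividing through by 3 this holds exactly when 32 ∣ 13k, and as gcd(13, 32) = 1, exactly when 32 ∣ k.
The smallest positive such k is 32.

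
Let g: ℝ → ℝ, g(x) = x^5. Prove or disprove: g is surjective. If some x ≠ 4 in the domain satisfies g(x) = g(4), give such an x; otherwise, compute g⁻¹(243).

For any y ∈ ℝ, x = y^{1/5} ∈ ℝ gives g(x) = y, so g is surjective.
Since x ↦ x^5 is strictly increasing on ℝ, it is injective there, so no x ≠ 4 in the domain has g(x) = g(4). We therefore compute g⁻¹(243) = 243^{1/5} = 3 (indeed 3^5 = 243).

3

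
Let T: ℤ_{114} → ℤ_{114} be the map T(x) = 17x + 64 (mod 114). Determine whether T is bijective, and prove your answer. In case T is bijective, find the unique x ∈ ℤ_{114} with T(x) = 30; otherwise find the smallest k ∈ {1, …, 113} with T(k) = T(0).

If T(u) = T(v), then 17u ≡ 17v (mod 114). Because gcd(17, 114) = 1, we may cancel 17 to get u ≡ v (mod 114).
We now compute 17⁻¹ mod 114 explicitly. Euclid's algorithm: 114 = 6·17 + 12, 17 = 1·12 + 5, 12 = 2·5 + 2, 5 = 2·2 + 1; back-substituting gives 1 = 47·17 − 7·114, so 17⁻¹ ≡ 47 (mod 114).
Then y ↦ 47(y − 64) is a two-sided inverse to T, so every y ∈ ℤ_{114} has a preimage.
So T is bijective.
Since T is bijective, we find T⁻¹(30): we need 17x ≡ 30 − 64 ≡ 80 (mod 114). Using 17⁻¹ = 47: x ≡ 47·80 = 3760 = 32·114 + 112, so x = 112.
Check: T(112) = 17·112 + 64 = 1968 = 17·114 + 30 ≡ 30 (mod 114).

112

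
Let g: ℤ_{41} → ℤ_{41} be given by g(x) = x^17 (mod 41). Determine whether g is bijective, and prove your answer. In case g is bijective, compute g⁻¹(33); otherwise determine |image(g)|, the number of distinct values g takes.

Since 41 is prime, the nonzero elements of ℤ_{41} form a cyclic group of order 40.
As gcd(17, 40) = 1, raising to the 17th power is a bijection on this group: if s^17 ≡ t^17 then (st^{−1})^17 = 1, and the only element of order dividing gcd(17, 40) = 1 is 1, so s = t.
With g(0) = 0 this makes g injective on all of ℤ_{41}, hence bijective (finite equal-size domain and codomain). In particular g is bijective.
Since g is bijective, we find the preimage of 33. The inverse of x ↦ x^17 on (ℤ_{41})^× is x ↦ x^33, because 17·33 = 561 = 14·40 + 1 ≡ 1 (mod 40) and x^{40} = 1 for x ≠ 0 (Fermat). So g⁻¹(33) = 33^33 mod 41.
Repeated squaring mod 41: 33^1 ≡ 33, 33^2 ≡ 33² = 1089 ≡ 23, 33^4 ≡ 23² = 529 ≡ 37, 33^8 ≡ 37² = 1369 ≡ 16, 33^16 ≡ 16² = 256 ≡ 10, 33^32 ≡ 10² = 100 ≡ 18. Since 33 = 32 + 1, 33^33 ≡ 18·33: 18·33 = 594 ≡ 20. So 33^33 ≡ 20 (mod 41).
Hence g⁻¹(33) = 20.

20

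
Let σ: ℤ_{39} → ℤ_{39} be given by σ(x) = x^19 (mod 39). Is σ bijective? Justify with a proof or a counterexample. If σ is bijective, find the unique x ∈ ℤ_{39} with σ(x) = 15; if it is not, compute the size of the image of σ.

Computing x^19 mod 39 for each x (by repeated squaring, reducing mod 39 at every step), the values σ(0), σ(1), …, σ(38) are: 0, 1, 11, 3, 4, 8, 33, 19, 5, 9, 10, 2, 12, 13, 14, 24, 16, 17, 21, 7, 32, 18, 22, 23, 15, 25, 26, 27, 37, 29, 30, 34, 20, 6, 31, 35, 36, 28, 38.
Every element of ℤ_{39} appears exactly once in this list, so σ is a bijection, and in particular bijective.
Since σ is bijective, we read off the preimage of 15 from the same table: σ(24) = 15, so σ⁻¹(15) = 24.

24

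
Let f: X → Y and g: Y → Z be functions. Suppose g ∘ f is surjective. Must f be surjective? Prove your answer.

No. Take X = {1, 2}, Y = {1, 2, 3}, Z = {1}, f(a) = 1 for every a ∈ X, and g(b) = 1 for every b ∈ Y.
Then g ∘ f is surjective onto {1}, but 3 ∈ Y has no preimage under f, so f is not surjective.

not surjective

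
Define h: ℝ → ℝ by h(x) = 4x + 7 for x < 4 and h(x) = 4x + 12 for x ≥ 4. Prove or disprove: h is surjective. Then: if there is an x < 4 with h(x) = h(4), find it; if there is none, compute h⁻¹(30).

Both pieces are strictly increasing (slopes 4 and 4), so each is injective on its own interval.
The left piece maps (−∞, 4) onto (−∞, 23); the right piece maps [4, ∞) onto [28, ∞).
The union (−∞, 23) ∪ [28, ∞) omits the interval between 23 and 28; in particular 23 has no preimage. So h is not surjective.
Because the two images are disjoint, no x < 4 has h(x) = h(4), so we compute h⁻¹(30): 30 lies in [28, ∞), so solve 4x + 12 = 30: x = (30 − 12)/4 = 9/2.

9/2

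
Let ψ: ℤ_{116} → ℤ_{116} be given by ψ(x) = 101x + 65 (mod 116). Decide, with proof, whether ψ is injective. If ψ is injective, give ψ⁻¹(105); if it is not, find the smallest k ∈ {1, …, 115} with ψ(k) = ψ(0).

By definition, injectivity means: for all a, b in the domain, ψ(a) = ψ(b) implies a = b.
Suppose ψ(a) = ψ(b) in ℤ_{116}. Then 101a + 65 ≡ 101b + 65 (mod 116), therefore 101(a − b) ≡ 0 (mod 116).
Since gcd(101, 116) = 1, 101 is invertible modulo 116, so a − b ≡ 0 (mod 116), i.e. a = b.
Hence ψ is injective.
We now compute 101⁻¹ mod 116 explicitly. Euclid's algorithm: 116 = 1·101 + 15, 101 = 6·15 + 11, 15 = 1·11 + 4, 11 = 2·4 + 3, 4 = 1·3 + 1; back-substituting gives 1 = 85·101 − 74·116, so 101⁻¹ ≡ 85 (mod 116).
Since ψ is injective, we find ψ⁻¹(105): we need 101x ≡ 105 − 65 ≡ 40 (mod 116). Using 101⁻¹ = 85: x ≡ 85·40 = 3400 = 29·116 + 36, so x = 36.
Check: ψ(36) = 101·36 + 65 = 3701 = 31·116 + 105 ≡ 105 (mod 116).

36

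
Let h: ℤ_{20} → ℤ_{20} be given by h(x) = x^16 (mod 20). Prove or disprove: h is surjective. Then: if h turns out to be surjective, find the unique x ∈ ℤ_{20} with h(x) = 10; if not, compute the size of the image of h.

h(1) = 1^16 = 1.
h(3): Repeated squaring mod 20: 3^1 ≡ 3, 3^2 ≡ 3² = 9, 3^4 ≡ 9² = 81 ≡ 1, 3^8 ≡ 1² = 1, 3^16 ≡ 1² = 1. So 3^16 ≡ 1 (mod 20).
So h(1) = h(3) = 1 while 1 ≠ 3, thus h is not injective.
A non-injective map from the 20-element set ℤ_{20} to itself takes at most 19 distinct values, so it cannot be surjective. Therefore h is not surjective.
Since h is not surjective, we determine |image(h)|. Computing x^16 mod 20 for each x (by repeated squaring, reducing mod 20 at every step), the values h(0), h(1), …, h(19) are: 0, 1, 16, 1, 16, 5, 16, 1, 16, 1, 0, 1, 16, 1, 16, 5, 16, 1, 16, 1.
The distinct values are {0, 1, 5, 16}; there are 4 of them.

4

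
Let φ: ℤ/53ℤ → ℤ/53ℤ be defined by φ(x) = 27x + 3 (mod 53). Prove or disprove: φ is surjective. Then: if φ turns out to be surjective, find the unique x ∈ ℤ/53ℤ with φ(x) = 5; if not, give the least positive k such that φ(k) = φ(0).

4

Since gcd(27, 53) = 1, 27 is invertible modulo 53. Euclid's algorithm: 53 = 1·27 + 26, 27 = 1·26 + 1; back-substituting gives 1 = 2·27 − 1·53, so 27⁻¹ ≡ 2 (mod 53).
Then y ↦ 2(y − 3) is a two-sided inverse to φ, so every y ∈ ℤ/53ℤ has a preimage.
Hence φ is surjective.
Since φ is surjective, we find φ⁻¹(5): we need 27x ≡ 5 − 3 ≡ 2 (mod 53). Using 27⁻¹ = 2: x ≡ 2·2 = 4, so x = 4.
Check: φ(4) = 27·4 + 3 = 111 = 2·53 + 5 ≡ 5 (mod 53).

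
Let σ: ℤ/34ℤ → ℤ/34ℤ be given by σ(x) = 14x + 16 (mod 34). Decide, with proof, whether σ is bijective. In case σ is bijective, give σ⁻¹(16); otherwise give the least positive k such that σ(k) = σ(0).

17

We have gcd(14, 34) = 2 > 1. Taking u = 0 and v = 17: σ(0) = 16 and σ(17) = 14·17 + 16 = 254 ≡ 16 (mod 34).
So σ(0) = σ(17) while 0 ≠ 17, therefore σ is not injective, hence not bijective.
Since σ is not bijective, we find the least positive k with σ(k) = σ(0): this means 14k ≡ 0 (mod 34), i.e. 34 ∣ 14k. Since gcd(14, 34) = 2, dividing through by 2 this holds exactly when 17 ∣ 7k, and as gcd(7, 17) = 1, exactly when 17 ∣ k.
The smallest positive such k is 17.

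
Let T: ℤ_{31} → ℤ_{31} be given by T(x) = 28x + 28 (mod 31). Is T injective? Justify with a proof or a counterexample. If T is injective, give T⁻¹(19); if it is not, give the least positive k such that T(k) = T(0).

3

Recall: T is injective if T(u) = T(v) implies u = v.
If T(u) = T(v), then 28u ≡ 28v (mod 31). Because gcd(28, 31) = 1, we may cancel 28 to get u ≡ v (mod 31).
Therefore T is injective.
We now compute 28⁻¹ mod 31 explicitly. Euclid's algorithm: 31 = 1·28 + 3, 28 = 9·3 + 1; back-substituting gives 1 = 10·28 − 9·31, so 28⁻¹ ≡ 10 (mod 31).
Since T is injective, we compute T⁻¹(19): solve 28x + 28 ≡ 19 (mod 31), i.e. 28x ≡ 22 (mod 31).
Multiplying by 28⁻¹ = 10 gives x ≡ 10·22 = 220 = 7·31 + 3 ≡ 3 (mod 31).
Check: T(3) = 28·3 + 28 = 112 = 3·31 + 19 ≡ 19 (mod 31).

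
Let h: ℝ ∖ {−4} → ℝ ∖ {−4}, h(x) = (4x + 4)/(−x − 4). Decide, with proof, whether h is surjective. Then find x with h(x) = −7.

-8

For any y ≠ −4, solving y(−x − 4) = 4x + 4 for x gives a well-defined x ≠ −4. So h is surjective.
Solving h(x) = −7: cross-multiplying gives 4x + 4 = −7(−x − 4), which rearranges to −3x = 24, so x = −8.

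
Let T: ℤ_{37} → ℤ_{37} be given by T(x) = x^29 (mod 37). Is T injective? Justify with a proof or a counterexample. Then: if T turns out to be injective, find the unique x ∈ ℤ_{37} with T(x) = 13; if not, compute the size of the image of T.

Since 37 is prime, the nonzero elements of ℤ_{37} form a cyclic group of order 36.
As gcd(29, 36) = 1, raising to the 29th power is a bijection on this group: if a^29 ≡ b^29 then (ab^{−1})^29 = 1, and the only element of order dividing gcd(29, 36) = 1 is 1, so a = b.
With T(0) = 0 this makes T injective on all of ℤ_{37}, hence bijective (finite equal-size domain and codomain). In particular T is injective.
Since T is injective, we find the preimage of 13. The inverse of x ↦ x^29 on (ℤ_{37})^× is x ↦ x^5, because 29·5 = 145 = 4·36 + 1 ≡ 1 (mod 36) and x^{36} = 1 for x ≠ 0 (Fermat). So T⁻¹(13) = 13^5 mod 37.
Repeated squaring mod 37: 13^1 ≡ 13, 13^2 ≡ 13² = 169 ≡ 21, 13^4 ≡ 21² = 441 ≡ 34. Since 5 = 4 + 1, 13^5 ≡ 34·13: 34·13 = 442 ≡ 35. So 13^5 ≡ 35 (mod 37).
Hence T⁻¹(13) = 35.

35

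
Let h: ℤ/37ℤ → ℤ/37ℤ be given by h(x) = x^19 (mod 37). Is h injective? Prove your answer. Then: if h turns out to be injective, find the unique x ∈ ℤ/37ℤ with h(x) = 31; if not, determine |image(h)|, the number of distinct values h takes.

6

Since 37 is prime, the nonzero elements of ℤ/37ℤ form a cyclic group of order 36.
As gcd(19, 36) = 1, raising to the 19th power is a bijection on this group: if a^19 ≡ b^19 then (ab^{−1})^19 = 1, and the only element of order dividing gcd(19, 36) = 1 is 1, so a = b.
With h(0) = 0 this makes h injective on all of ℤ/37ℤ, hence bijective (finite equal-size domain and codomain). In particular h is injective.
Since h is injective, we find the preimage of 31. The inverse of x ↦ x^19 on (ℤ/37ℤ)^× is x ↦ x^19, because 19·19 = 361 = 10·36 + 1 ≡ 1 (mod 36) and x^{36} = 1 for x ≠ 0 (Fermat). So h⁻¹(31) = 31^19 mod 37.
Repeated squaring mod 37: 31^1 ≡ 31, 31^2 ≡ 31² = 961 ≡ 36, 31^4 ≡ 36² = 1296 ≡ 1, 31^8 ≡ 1² = 1, 31^16 ≡ 1² = 1. Since 19 = 16 + 2 + 1, 31^19 ≡ 1·36·31: 1·36 = 36, then 36·31 = 1116 ≡ 6. So 31^19 ≡ 6 (mod 37).
Hence h⁻¹(31) = 6.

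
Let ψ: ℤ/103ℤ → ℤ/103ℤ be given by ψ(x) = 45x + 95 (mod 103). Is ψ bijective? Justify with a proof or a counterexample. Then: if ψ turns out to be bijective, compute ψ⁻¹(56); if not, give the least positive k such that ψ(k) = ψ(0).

If ψ(x_1) = ψ(x_2), then 45x_1 ≡ 45x_2 (mod 103). Because gcd(45, 103) = 1, we may cancel 45 to get x_1 ≡ x_2 (mod 103).
We now compute 45⁻¹ mod 103 explicitly. Euclid's algorithm: 103 = 2·45 + 13, 45 = 3·13 + 6, 13 = 2·6 + 1; back-substituting gives 1 = 87·45 − 38·103, so 45⁻¹ ≡ 87 (mod 103).
For any y ∈ ℤ/103ℤ, x = 87(y − 95) mod 103 satisfies ψ(x) = 45·87(y − 95) + 95 ≡ y (since 45·87 ≡ 1 mod 103). So every y has a preimage.
Thus ψ is bijective.
Since ψ is bijective, we find ψ⁻¹(56): we need 45x ≡ 56 − 95 ≡ 64 (mod 103). Using 45⁻¹ = 87: x ≡ 87·64 = 5568 = 54·103 + 6, so x = 6.
Check: ψ(6) = 45·6 + 95 = 365 = 3·103 + 56 ≡ 56 (mod 103).

6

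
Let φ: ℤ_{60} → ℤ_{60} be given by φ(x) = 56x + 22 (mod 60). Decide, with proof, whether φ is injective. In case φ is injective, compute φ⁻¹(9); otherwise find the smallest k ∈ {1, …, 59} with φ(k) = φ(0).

We have gcd(56, 60) = 4 > 1. Taking s = 0 and t = 15: φ(0) = 22 and φ(15) = 56·15 + 22 = 862 ≡ 22 (mod 60).
So φ(0) = φ(15) while 0 ≠ 15, therefore φ is not injective.
Since φ is not injective, we find the least positive k with φ(k) = φ(0): this means 56k ≡ 0 (mod 60), i.e. 60 ∣ 56k. Since gcd(56, 60) = 4, dividing through by 4 this holds exactly when 15 ∣ 14k, and as gcd(14, 15) = 1, exactly when 15 ∣ k.
The smallest positive such k is 15.

15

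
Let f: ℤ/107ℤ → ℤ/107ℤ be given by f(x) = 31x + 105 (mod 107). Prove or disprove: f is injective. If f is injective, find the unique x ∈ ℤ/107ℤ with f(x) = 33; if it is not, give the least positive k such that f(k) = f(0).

46

By definition, f is injective if f(u) = f(v) implies u = v.
Suppose f(u) = f(v) in ℤ/107ℤ. Then 31u + 105 ≡ 31v + 105 (mod 107), therefore 31(u − v) ≡ 0 (mod 107).
Since gcd(31, 107) = 1, 31 is invertible modulo 107, hence u − v ≡ 0 (mod 107), i.e. u = v.
Thus f is injective.
We now compute 31⁻¹ mod 107 explicitly. Euclid's algorithm: 107 = 3·31 + 14, 31 = 2·14 + 3, 14 = 4·3 + 2, 3 = 1·2 + 1; back-substituting gives 1 = 38·31 − 11·107, so 31⁻¹ ≡ 38 (mod 107).
Since f is injective, we find f⁻¹(33): we need 31x ≡ 33 − 105 ≡ 35 (mod 107). Using 31⁻¹ = 38: x ≡ 38·35 = 1330 = 12·107 + 46, so x = 46.
Check: f(46) = 31·46 + 105 = 1531 = 14·107 + 33 ≡ 33 (mod 107).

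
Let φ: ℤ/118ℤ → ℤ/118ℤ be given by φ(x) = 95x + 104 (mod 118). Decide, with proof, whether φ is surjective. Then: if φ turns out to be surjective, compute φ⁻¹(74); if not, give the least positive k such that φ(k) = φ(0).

Since gcd(95, 118) = 1, 95 is invertible modulo 118. Euclid's algorithm: 118 = 1·95 + 23, 95 = 4·23 + 3, 23 = 7·3 + 2, 3 = 1·2 + 1; back-substituting gives 1 = 41·95 − 33·118, so 95⁻¹ ≡ 41 (mod 118).
For any y ∈ ℤ/118ℤ, x = 41(y − 104) mod 118 satisfies φ(x) = 95·41(y − 104) + 104 ≡ y (since 95·41 ≡ 1 mod 118). So every y has a preimage.
So φ is surjective.
Since φ is surjective, we find φ⁻¹(74): we need 95x ≡ 74 − 104 ≡ 88 (mod 118). Using 95⁻¹ = 41: x ≡ 41·88 = 3608 = 30·118 + 68, so x = 68.
Check: φ(68) = 95·68 + 104 = 6564 = 55·118 + 74 ≡ 74 (mod 118).

68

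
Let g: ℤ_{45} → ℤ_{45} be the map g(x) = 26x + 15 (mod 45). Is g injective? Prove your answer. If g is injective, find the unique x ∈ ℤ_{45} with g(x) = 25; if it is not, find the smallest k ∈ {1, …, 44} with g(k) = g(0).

By definition, g is injective if g(s) = g(t) implies s = t.
Suppose g(s) = g(t) in ℤ_{45}. Then 26s + 15 ≡ 26t + 15 (mod 45), hence 26(s − t) ≡ 0 (mod 45).
Since gcd(26, 45) = 1, 26 is invertible modulo 45, therefore s − t ≡ 0 (mod 45), i.e. s = t.
Hence g is injective.
We now compute 26⁻¹ mod 45 explicitly. Euclid's algorithm: 45 = 1·26 + 19, 26 = 1·19 + 7, 19 = 2·7 + 5, 7 = 1·5 + 2, 5 = 2·2 + 1; back-substituting gives 1 = 26·26 − 15·45, so 26⁻¹ ≡ 26 (mod 45).
Since g is injective, we find g⁻¹(25): we need 26x ≡ 25 − 15 ≡ 10 (mod 45). Using 26⁻¹ = 26: x ≡ 26·10 = 260 = 5·45 + 35, so x = 35.
Check: g(35) = 26·35 + 15 = 925 = 20·45 + 25 ≡ 25 (mod 45).

35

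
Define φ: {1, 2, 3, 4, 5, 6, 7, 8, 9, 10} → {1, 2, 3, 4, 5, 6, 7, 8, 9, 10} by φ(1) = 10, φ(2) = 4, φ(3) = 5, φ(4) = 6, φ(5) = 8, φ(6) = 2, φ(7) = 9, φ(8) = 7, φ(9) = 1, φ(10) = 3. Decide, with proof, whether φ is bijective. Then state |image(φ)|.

10

The values 10, 4, 5, 6, 8, 2, 9, 7, 1, 3 are a permutation of {1, 2, 3, 4, 5, 6, 7, 8, 9, 10}: each element appears exactly once.
So φ is injective and surjective, hence bijective.
The image of φ is {1, 2, 3, 4, 5, 6, 7, 8, 9, 10}, which has 10 elements.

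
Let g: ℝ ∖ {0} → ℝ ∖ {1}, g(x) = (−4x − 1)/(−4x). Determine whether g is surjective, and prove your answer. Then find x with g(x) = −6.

-1/28

For any y ≠ 1, solving y(−4x) = −4x − 1 for x gives a well-defined x ≠ 0. So g is surjective.
Solving g(x) = −6: cross-multiplying gives −4x − 1 = −6(−4x), which rearranges to −28x = 1, so x = −1/28.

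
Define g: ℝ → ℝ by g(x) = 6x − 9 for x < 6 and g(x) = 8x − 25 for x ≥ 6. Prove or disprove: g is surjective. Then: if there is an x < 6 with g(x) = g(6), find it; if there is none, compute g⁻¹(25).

Both pieces are strictly increasing (slopes 6 and 8), so each is injective on its own interval.
The left piece maps (−∞, 6) onto (−∞, 27); the right piece maps [6, ∞) onto [23, ∞).
The union (−∞, 27) ∪ [23, ∞) covers ℝ, so g is surjective.
For the follow-up: the images overlap, so an x < 6 with g(x) = g(6) exists. g(6) = 23; solving 6x − 9 = 23 for x < 6 gives x = (23 + 9)/6 = 16/3.

16/3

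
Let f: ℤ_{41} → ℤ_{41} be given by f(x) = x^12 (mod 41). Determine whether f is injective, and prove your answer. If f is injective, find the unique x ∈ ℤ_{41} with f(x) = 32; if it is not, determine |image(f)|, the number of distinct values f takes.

f(4): Repeated squaring mod 41: 4^1 ≡ 4, 4^2 ≡ 4² = 16, 4^4 ≡ 16² = 256 ≡ 10, 4^8 ≡ 10² = 100 ≡ 18. Since 12 = 8 + 4, 4^12 ≡ 18·10: 18·10 = 180 ≡ 16. So 4^12 ≡ 16 (mod 41).
f(5): Repeated squaring mod 41: 5^1 ≡ 5, 5^2 ≡ 5² = 25, 5^4 ≡ 25² = 625 ≡ 10, 5^8 ≡ 10² = 100 ≡ 18. Since 12 = 8 + 4, 5^12 ≡ 18·10: 18·10 = 180 ≡ 16. So 5^12 ≡ 16 (mod 41).
So f(4) = f(5) = 16 while 4 ≠ 5, so f is not injective.
Since f is not injective, we determine |image(f)|. Computing x^12 mod 41 for each x (by repeated squaring, reducing mod 41 at every step), the values f(0), f(1), …, f(40) are: 0, 1, 37, 40, 16, 16, 4, 31, 18, 1, 18, 23, 25, 4, 40, 25, 10, 23, 37, 31, 10, 10, 31, 37, 23, 10, 25, 40, 4, 25, 23, 18, 1, 18, 31, 4, 16, 16, 40, 37, 1.
The distinct values are {0, 1, 4, 10, 16, 18, 23, 25, 31, 37, 40}; there are 11 of them.

11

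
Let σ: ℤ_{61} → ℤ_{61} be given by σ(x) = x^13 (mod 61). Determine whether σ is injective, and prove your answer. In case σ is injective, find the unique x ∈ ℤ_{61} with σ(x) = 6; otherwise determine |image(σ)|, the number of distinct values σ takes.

54

Since 61 is prime, the nonzero elements of ℤ_{61} form a cyclic group of order 60.
As gcd(13, 60) = 1, raising to the 13th power is a bijection on this group: if s^13 ≡ t^13 then (st^{−1})^13 = 1, and the only element of order dividing gcd(13, 60) = 1 is 1, so s = t.
With σ(0) = 0 this makes σ injective on all of ℤ_{61}, hence bijective (finite equal-size domain and codomain). In particular σ is injective.
Since σ is injective, we find the preimage of 6. The inverse of x ↦ x^13 on (ℤ_{61})^× is x ↦ x^37, because 13·37 = 481 = 8·60 + 1 ≡ 1 (mod 60) and x^{60} = 1 for x ≠ 0 (Fermat). So σ⁻¹(6) = 6^37 mod 61.
Repeated squaring mod 61: 6^1 ≡ 6, 6^2 ≡ 6² = 36, 6^4 ≡ 36² = 1296 ≡ 15, 6^8 ≡ 15² = 225 ≡ 42, 6^16 ≡ 42² = 1764 ≡ 56, 6^32 ≡ 56² = 3136 ≡ 25. Since 37 = 32 + 4 + 1, 6^37 ≡ 25·15·6: 25·15 = 375 ≡ 9, then 9·6 = 54. So 6^37 ≡ 54 (mod 61).
Hence σ⁻¹(6) = 54.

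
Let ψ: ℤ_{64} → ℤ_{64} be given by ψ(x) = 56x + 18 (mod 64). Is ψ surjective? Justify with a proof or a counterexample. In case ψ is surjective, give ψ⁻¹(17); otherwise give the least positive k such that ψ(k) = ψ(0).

8

Recall: ψ is surjective if every y in the codomain equals ψ(x) for some x in the domain.
Since gcd(56, 64) = 8, we have 56x ≡ 0 (mod 8) for all x, so ψ(x) ≡ 2 (mod 8).
But 0 ≢ 2 (mod 8), so 0 ∈ ℤ_{64} has no preimage. So ψ is not surjective.
Since ψ is not surjective, we find the least positive k with ψ(k) = ψ(0): this means 56k ≡ 0 (mod 64), i.e. 64 ∣ 56k. Since gcd(56, 64) = 8, dividing through by 8 this holds exactly when 8 ∣ 7k, and as gcd(7, 8) = 1, exactly when 8 ∣ k.
The smallest positive such k is 8.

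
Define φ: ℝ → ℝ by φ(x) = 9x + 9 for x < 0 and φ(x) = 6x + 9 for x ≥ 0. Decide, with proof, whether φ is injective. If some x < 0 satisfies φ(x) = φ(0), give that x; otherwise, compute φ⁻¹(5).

-4/9

Both pieces are strictly increasing (slopes 9 and 6), so each is injective on its own interval.
The left piece maps (−∞, 0) onto (−∞, 9); the right piece maps [0, ∞) onto [9, ∞).
These images are disjoint, so no value is attained by both pieces. Thus φ is injective.
Because the two images are disjoint, no x < 0 has φ(x) = φ(0), so we compute φ⁻¹(5): 5 lies in (−∞, 9), so solve 9x + 9 = 5: x = (5 − 9)/9 = −4/9.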